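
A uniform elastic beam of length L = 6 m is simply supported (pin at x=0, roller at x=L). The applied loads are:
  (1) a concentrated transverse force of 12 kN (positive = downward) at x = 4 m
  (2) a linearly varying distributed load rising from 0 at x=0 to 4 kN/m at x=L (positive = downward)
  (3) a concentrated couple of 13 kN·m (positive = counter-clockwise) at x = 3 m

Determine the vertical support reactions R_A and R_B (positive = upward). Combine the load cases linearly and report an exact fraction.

R_A = 61/6 kN, R_B = 83/6 kN

Load 1 — point force P=12 kN at a=4 m (b=L-a=2):
  R_A = Pb/L = 12·2/6 = 4 kN
  R_B = Pa/L = 12·4/6 = 8 kN
Load 2 — triangular load w₀=4 kN/m (0→w₀ over full span):
  R_A = w₀L/6 = 4·6/6 = 4 kN
  R_B = w₀L/3 = 4·6/3 = 8 kN
Load 3 — applied couple M₀=13 kN·m at a=3 m (b=L-a=3):
  R_A = M₀/L = 13/6 kN
  R_B = -M₀/L = -13/6 kN
Superposition: R_A = 61/6 kN, R_B = 83/6 kN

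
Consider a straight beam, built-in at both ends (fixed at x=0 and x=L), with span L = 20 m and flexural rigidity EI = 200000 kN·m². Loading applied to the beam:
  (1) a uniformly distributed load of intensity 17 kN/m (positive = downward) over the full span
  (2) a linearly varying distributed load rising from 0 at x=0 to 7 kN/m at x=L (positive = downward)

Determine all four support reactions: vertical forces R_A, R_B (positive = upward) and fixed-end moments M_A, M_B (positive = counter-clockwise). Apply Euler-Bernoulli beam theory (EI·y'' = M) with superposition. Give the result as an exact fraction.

R_A = 191 kN, M_A = 660 kN·m, R_B = 219 kN, M_B = -2120/3 kN·m

Load 1 — uniform load w=17 kN/m over full span:
  R_A = wL/2 = 17·20/2 = 170 kN
  M_A = wL²/12 = 17·20²/12 = 1700/3 kN·m
  R_B = wL/2 = 17·20/2 = 170 kN
  M_B = -wL²/12 = -17·20²/12 = -1700/3 kN·m
Load 2 — triangular load w₀=7 kN/m (0→w₀ over full span):
  R_A = 3w₀L/20 = 3·7·20/20 = 21 kN
  M_A = w₀L²/30 = 7·20²/30 = 280/3 kN·m
  R_B = 7w₀L/20 = 7·7·20/20 = 49 kN
  M_B = -w₀L²/20 = -7·20²/20 = -140 kN·m
Superposition: R_A = 191 kN, M_A = 660 kN·m, R_B = 219 kN, M_B = -2120/3 kN·m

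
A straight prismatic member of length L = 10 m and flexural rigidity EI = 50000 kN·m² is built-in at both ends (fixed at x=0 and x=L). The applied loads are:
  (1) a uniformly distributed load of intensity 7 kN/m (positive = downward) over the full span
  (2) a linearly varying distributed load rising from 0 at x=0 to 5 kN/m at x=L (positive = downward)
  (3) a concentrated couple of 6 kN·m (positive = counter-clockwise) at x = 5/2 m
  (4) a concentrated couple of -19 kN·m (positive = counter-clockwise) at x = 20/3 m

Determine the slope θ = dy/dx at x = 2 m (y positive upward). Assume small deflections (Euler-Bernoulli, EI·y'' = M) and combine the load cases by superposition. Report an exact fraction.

θ(2) = -119/93750 rad

Load 1 — uniform load w=7 kN/m over full span:
  θ_1 = -wx(L-x)(L-2x)/(12EI) = -7·2·(10-2)·(10-2·2)/(12·50000) = -7/6250 rad
Load 2 — triangular load w₀=5 kN/m (0→w₀ over full span):
  θ_2 = -w₀(2x(L-x)(L-2x)(x+2L)+x²(L-x)²)/(120LEI) = -5·(2·2·(10-2)·(10-2·2)·(2+2·10)+2²·(10-2)²)/(120·10·50000) = -7/18750 rad
Load 3 — applied couple M₀=6 kN·m at a=5/2 m (b=L-a=15/2):
  θ_3 = (R_Ax²/2 - M_Ax)/EI  [x≤a] with R_A=27/40, M_A=-9/8 = ((27/40)·2²/2 - (-9/8)·2)/50000 = 9/125000 rad
Load 4 — applied couple M₀=-19 kN·m at a=20/3 m (b=L-a=10/3):
  θ_4 = (R_Ax²/2 - M_Ax)/EI  [x≤a] with R_A=-38/15, M_A=-19/3 = ((-38/15)·2²/2 - (-19/3)·2)/50000 = 19/125000 rad
Superposition: θ = Σ θ_i = -119/93750 rad ≈ -0.001269 rad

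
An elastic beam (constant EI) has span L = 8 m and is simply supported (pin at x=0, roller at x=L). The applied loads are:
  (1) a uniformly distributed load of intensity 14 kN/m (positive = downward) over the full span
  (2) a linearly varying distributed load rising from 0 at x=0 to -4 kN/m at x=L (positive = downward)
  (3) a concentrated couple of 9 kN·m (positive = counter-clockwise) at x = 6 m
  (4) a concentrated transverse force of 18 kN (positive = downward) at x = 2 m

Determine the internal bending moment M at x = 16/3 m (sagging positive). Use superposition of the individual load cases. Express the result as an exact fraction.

Load 1 — uniform load w=14 kN/m over full span:
  M_1 = wx(L-x)/2 = 14·(16/3)·(8-(16/3))/2 = 896/9 kN·m
Load 2 — triangular load w₀=-4 kN/m (0→w₀ over full span):
  M_2 = w₀Lx/6 - w₀x³/(6L) = (-4)·8·(16/3)/6 - (-4)·(16/3)³/(6·8) = -1280/81 kN·m
Load 3 — applied couple M₀=9 kN·m at a=6 m (b=L-a=2):
  M_3 = M₀x/L  [x≤a] = 9·(16/3)/8 = 6 kN·m
Load 4 — point force P=18 kN at a=2 m (b=L-a=6):
  M_4 = Pa(L-x)/L  [x>a] = 18·2·(8-(16/3))/8 = 12 kN·m
Superposition: M = Σ M_i = 8242/81 kN·m ≈ 101.753086 kN·m

M(16/3) = 8242/81 kN·m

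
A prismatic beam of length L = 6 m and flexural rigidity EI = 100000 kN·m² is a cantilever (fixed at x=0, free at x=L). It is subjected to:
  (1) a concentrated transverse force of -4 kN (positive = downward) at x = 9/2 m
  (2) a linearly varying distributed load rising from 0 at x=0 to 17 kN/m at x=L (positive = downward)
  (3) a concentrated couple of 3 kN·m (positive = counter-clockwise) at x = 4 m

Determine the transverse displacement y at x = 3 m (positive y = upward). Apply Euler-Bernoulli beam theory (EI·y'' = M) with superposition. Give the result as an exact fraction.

y(3) = -49419/8000000 m

Load 1 — point force P=-4 kN at a=9/2 m (b=L-a=3/2):
  y_1 = -Px²(3a-x)/(6EI)  [x≤a] = -(-4)·3²·(3·(9/2)-3)/(6·100000) = 63/100000 m
Load 2 — triangular load w₀=17 kN/m (0→w₀ over full span):
  y_2 = (w₀Lx³/12-w₀L²x²/6-w₀x⁵/(120L))/EI = (17·6·3³/12-17·6²·3²/6-17·3⁵/(120·6))/100000 = -55539/8000000 m
Load 3 — applied couple M₀=3 kN·m at a=4 m (b=L-a=2):
  y_3 = M₀x²/(2EI)  [x≤a] = 3·3²/(2·100000) = 27/200000 m
Superposition: y = Σ y_i = -49419/8000000 m ≈ -0.006177 m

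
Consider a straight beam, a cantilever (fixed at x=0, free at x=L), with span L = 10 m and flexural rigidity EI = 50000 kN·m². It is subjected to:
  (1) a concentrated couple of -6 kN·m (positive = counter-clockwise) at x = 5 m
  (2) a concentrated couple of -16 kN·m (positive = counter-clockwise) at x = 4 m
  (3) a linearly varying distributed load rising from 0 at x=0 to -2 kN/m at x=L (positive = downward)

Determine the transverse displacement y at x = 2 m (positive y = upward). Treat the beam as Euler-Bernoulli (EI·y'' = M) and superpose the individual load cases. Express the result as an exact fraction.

Load 1 — applied couple M₀=-6 kN·m at a=5 m (b=L-a=5):
  y_1 = M₀x²/(2EI)  [x≤a] = (-6)·2²/(2·50000) = -3/12500 m
Load 2 — applied couple M₀=-16 kN·m at a=4 m (b=L-a=6):
  y_2 = M₀x²/(2EI)  [x≤a] = (-16)·2²/(2·50000) = -2/3125 m
Load 3 — triangular load w₀=-2 kN/m (0→w₀ over full span):
  y_3 = (w₀Lx³/12-w₀L²x²/6-w₀x⁵/(120L))/EI = ((-2)·10·2³/12-(-2)·10²·2²/6-(-2)·2⁵/(120·10))/50000 = 2251/937500 m
Superposition: y = Σ y_i = 713/468750 m ≈ 0.001521 m

y(2) = 713/468750 m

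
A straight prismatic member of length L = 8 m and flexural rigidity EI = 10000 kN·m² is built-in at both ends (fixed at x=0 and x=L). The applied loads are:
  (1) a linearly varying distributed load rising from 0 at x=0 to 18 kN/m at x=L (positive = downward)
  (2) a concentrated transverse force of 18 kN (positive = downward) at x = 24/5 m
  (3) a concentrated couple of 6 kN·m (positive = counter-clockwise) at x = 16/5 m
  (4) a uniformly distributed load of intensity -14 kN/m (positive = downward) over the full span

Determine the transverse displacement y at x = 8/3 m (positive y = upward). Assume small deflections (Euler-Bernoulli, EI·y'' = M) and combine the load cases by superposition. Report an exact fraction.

Load 1 — triangular load w₀=18 kN/m (0→w₀ over full span):
  y_1 = -w₀x²(L-x)²(x+2L)/(120LEI) = -18·(8/3)²·(8-(8/3))²·((8/3)+2·8)/(120·8·10000) = -1792/253125 m
Load 2 — point force P=18 kN at a=24/5 m (b=L-a=16/5):
  y_2 = -Pb²x²(3aL-(3a+b)x)/(6L³EI)  [x≤a] = -18·(16/5)²·(8/3)²·(3·(24/5)·8-(3·(24/5)+(16/5))·(8/3))/(6·8³·10000) = -2048/703125 m
Load 3 — applied couple M₀=6 kN·m at a=16/5 m (b=L-a=24/5):
  y_3 = (R_Ax³/6 - M_Ax²/2)/EI  [x≤a] with R_A=27/25, M_A=18/25 = ((27/25)·(8/3)³/6 - (18/25)·(8/3)²/2)/10000 = 4/46875 m
Load 4 — uniform load w=-14 kN/m over full span:
  y_4 = -wx²(L-x)²/(24EI) = -(-14)·(8/3)²·(8-(8/3))²/(24·10000) = 1792/151875 m
Superposition: y = Σ y_i = 35924/18984375 m ≈ 0.001892 m

y(8/3) = 35924/18984375 m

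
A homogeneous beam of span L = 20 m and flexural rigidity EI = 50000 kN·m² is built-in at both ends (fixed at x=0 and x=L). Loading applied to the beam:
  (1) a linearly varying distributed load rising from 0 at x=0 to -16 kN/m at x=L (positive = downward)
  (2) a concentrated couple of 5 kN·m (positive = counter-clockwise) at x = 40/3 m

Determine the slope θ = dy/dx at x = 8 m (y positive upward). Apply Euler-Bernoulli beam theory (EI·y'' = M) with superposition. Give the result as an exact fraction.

θ(8) = 571/93750 rad

Load 1 — triangular load w₀=-16 kN/m (0→w₀ over full span):
  θ_1 = -w₀(2x(L-x)(L-2x)(x+2L)+x²(L-x)²)/(120LEI) = -(-16)·(2·8·(20-8)·(20-2·8)·(8+2·20)+8²·(20-8)²)/(120·20·50000) = 96/15625 rad
Load 2 — applied couple M₀=5 kN·m at a=40/3 m (b=L-a=20/3):
  θ_2 = (R_Ax²/2 - M_Ax)/EI  [x≤a] with R_A=1/3, M_A=5/3 = ((1/3)·8²/2 - (5/3)·8)/50000 = -1/18750 rad
Superposition: θ = Σ θ_i = 571/93750 rad ≈ 0.006091 rad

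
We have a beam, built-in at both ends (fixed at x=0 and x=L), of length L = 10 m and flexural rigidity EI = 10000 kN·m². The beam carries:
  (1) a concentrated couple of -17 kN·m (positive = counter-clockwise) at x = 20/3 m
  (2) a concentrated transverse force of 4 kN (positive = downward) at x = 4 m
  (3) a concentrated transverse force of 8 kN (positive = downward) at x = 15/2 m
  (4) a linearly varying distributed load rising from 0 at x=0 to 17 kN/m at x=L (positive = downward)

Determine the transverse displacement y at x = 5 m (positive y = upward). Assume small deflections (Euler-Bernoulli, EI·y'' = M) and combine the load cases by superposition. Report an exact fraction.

y(5) = -34163/1440000 m

Load 1 — applied couple M₀=-17 kN·m at a=20/3 m (b=L-a=10/3):
  y_1 = (R_Ax³/6 - M_Ax²/2)/EI  [x≤a] with R_A=-34/15, M_A=-17/3 = ((-34/15)·5³/6 - (-17/3)·5²/2)/10000 = 17/7200 m
Load 2 — point force P=4 kN at a=4 m (b=L-a=6):
  y_2 = -Pa²(L-x)²(3bL-(3b+a)(L-x))/(6L³EI)  [x>a] = -4·4²·(10-5)²·(3·6·10-(3·6+4)·(10-5))/(6·10³·10000) = -7/3750 m
Load 3 — point force P=8 kN at a=15/2 m (b=L-a=5/2):
  y_3 = -Pb²x²(3aL-(3a+b)x)/(6L³EI)  [x≤a] = -8·(5/2)²·5²·(3·(15/2)·10-(3·(15/2)+(5/2))·5)/(6·10³·10000) = -1/480 m
Load 4 — triangular load w₀=17 kN/m (0→w₀ over full span):
  y_4 = -w₀x²(L-x)²(x+2L)/(120LEI) = -17·5²·(10-5)²·(5+2·10)/(120·10·10000) = -17/768 m
Superposition: y = Σ y_i = -34163/1440000 m ≈ -0.023724 m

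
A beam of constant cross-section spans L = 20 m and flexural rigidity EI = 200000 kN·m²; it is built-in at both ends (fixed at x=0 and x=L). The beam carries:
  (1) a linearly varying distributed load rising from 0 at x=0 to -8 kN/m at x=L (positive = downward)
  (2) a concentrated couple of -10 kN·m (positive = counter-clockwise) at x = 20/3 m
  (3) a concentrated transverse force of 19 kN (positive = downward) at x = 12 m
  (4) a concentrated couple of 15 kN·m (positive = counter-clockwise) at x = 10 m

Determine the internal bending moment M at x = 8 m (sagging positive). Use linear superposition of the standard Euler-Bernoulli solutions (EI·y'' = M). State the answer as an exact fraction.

Load 1 — triangular load w₀=-8 kN/m (0→w₀ over full span):
  M_1 = 3w₀Lx/20 - w₀L²/30 - w₀x³/(6L) = 3·(-8)·20·8/20 - (-8)·20²/30 - (-8)·8³/(6·20) = -256/5 kN·m
Load 2 — applied couple M₀=-10 kN·m at a=20/3 m (b=L-a=40/3):
  M_2 = R_Ax - M_A - M₀  [x>a] with R_A=-2/3, M_A=0 = (-2/3)·8 - 0 - (-10) = 14/3 kN·m
Load 3 — point force P=19 kN at a=12 m (b=L-a=8):
  M_3 = Pb²(3a+b)x/L³ - Pab²/L²  [x≤a] = 19·8²·(3·12+8)·8/20³ - 19·12·8²/20² = 2128/125 kN·m
Load 4 — applied couple M₀=15 kN·m at a=10 m (b=L-a=10):
  M_4 = R_Ax - M_A  [x≤a] with R_A=9/8, M_A=15/4 = (9/8)·8 - (15/4) = 21/4 kN·m
Superposition: M = Σ M_i = -36389/1500 kN·m ≈ -24.259333 kN·m

M(8) = -36389/1500 kN·m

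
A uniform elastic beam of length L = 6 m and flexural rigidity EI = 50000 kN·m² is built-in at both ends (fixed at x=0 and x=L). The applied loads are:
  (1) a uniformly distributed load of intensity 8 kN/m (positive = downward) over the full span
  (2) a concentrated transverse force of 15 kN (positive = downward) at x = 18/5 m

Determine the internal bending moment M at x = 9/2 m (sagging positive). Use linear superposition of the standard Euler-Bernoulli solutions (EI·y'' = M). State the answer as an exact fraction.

Load 1 — uniform load w=8 kN/m over full span:
  M_1 = wLx/2 - wL²/12 - wx²/2 = 8·6·(9/2)/2 - 8·6²/12 - 8·(9/2)²/2 = 3 kN·m
Load 2 — point force P=15 kN at a=18/5 m (b=L-a=12/5):
  M_2 = Pa²(a+3b)(L-x)/L³ - Pa²b/L²  [x>a] = 15·(18/5)²·((18/5)+3·(12/5))·(6-(9/2))/6³ - 15·(18/5)²·(12/5)/6² = 81/50 kN·m
Superposition: M = Σ M_i = 231/50 kN·m ≈ 4.620000 kN·m

M(9/2) = 231/50 kN·m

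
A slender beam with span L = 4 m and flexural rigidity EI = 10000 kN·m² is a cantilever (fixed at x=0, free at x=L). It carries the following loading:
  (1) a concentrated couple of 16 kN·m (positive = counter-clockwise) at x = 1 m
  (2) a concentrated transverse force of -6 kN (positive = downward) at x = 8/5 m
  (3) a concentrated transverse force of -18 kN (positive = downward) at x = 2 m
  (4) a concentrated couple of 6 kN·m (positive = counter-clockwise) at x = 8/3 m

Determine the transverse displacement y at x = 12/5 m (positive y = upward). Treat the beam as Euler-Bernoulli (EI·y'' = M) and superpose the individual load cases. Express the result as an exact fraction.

Load 1 — applied couple M₀=16 kN·m at a=1 m (b=L-a=3):
  y_1 = M₀a(2x-a)/(2EI)  [x>a] = 16·1·(2·(12/5)-1)/(2·10000) = 19/6250 m
Load 2 — point force P=-6 kN at a=8/5 m (b=L-a=12/5):
  y_2 = -Pa²(3x-a)/(6EI)  [x>a] = -(-6)·(8/5)²·(3·(12/5)-(8/5))/(6·10000) = 112/78125 m
Load 3 — point force P=-18 kN at a=2 m (b=L-a=2):
  y_3 = -Pa²(3x-a)/(6EI)  [x>a] = -(-18)·2²·(3·(12/5)-2)/(6·10000) = 39/6250 m
Load 4 — applied couple M₀=6 kN·m at a=8/3 m (b=L-a=4/3):
  y_4 = M₀x²/(2EI)  [x≤a] = 6·(12/5)²/(2·10000) = 27/15625 m
Superposition: y = Σ y_i = 972/78125 m ≈ 0.012442 m

y(12/5) = 972/78125 m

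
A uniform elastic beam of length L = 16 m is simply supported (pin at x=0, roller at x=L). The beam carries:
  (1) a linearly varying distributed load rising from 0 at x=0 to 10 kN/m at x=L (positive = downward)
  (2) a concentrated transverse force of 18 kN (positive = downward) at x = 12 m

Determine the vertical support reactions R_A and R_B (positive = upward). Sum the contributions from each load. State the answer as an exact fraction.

R_A = 187/6 kN, R_B = 401/6 kN

Load 1 — triangular load w₀=10 kN/m (0→w₀ over full span):
  R_A = w₀L/6 = 10·16/6 = 80/3 kN
  R_B = w₀L/3 = 10·16/3 = 160/3 kN
Load 2 — point force P=18 kN at a=12 m (b=L-a=4):
  R_A = Pb/L = 18·4/16 = 9/2 kN
  R_B = Pa/L = 18·12/16 = 27/2 kN
Superposition: R_A = 187/6 kN, R_B = 401/6 kN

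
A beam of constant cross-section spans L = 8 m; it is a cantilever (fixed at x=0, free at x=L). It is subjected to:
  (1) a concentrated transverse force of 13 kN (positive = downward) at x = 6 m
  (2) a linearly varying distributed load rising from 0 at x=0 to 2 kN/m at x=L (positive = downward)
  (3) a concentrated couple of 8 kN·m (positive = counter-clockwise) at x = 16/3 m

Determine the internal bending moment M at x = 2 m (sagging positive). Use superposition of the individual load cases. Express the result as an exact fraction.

M(2) = -71 kN·m

Load 1 — point force P=13 kN at a=6 m (b=L-a=2):
  M_1 = -P(a-x)  [x≤a] = -13·(6-2) = -52 kN·m
Load 2 — triangular load w₀=2 kN/m (0→w₀ over full span):
  M_2 = w₀Lx/2 - w₀L²/3 - w₀x³/(6L) = 2·8·2/2 - 2·8²/3 - 2·2³/(6·8) = -27 kN·m
Load 3 — applied couple M₀=8 kN·m at a=16/3 m (b=L-a=8/3):
  M_3 = M₀  [x≤a] = 8 = 8 kN·m
Superposition: M = Σ M_i = -71 kN·m ≈ -71.000000 kN·m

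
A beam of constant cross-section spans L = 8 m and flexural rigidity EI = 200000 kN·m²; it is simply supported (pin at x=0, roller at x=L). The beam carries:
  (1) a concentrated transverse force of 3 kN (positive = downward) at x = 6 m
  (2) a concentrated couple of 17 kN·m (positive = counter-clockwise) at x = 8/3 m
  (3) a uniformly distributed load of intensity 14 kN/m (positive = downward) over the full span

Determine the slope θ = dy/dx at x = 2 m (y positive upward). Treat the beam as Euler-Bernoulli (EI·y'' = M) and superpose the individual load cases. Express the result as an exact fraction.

θ(2) = -7183/7200000 rad

Load 1 — point force P=3 kN at a=6 m (b=L-a=2):
  θ_1 = -Pb(L²-b²-3x²)/(6LEI)  [x≤a] = -3·2·(8²-2²-3·2²)/(6·8·200000) = -3/100000 rad
Load 2 — applied couple M₀=17 kN·m at a=8/3 m (b=L-a=16/3):
  θ_2 = (M₀x²/(2L)+C₁)/EI  [x≤a] with C₁=M₀(3b²-L²)/(6L)=68/9 = (17·2²/(2·8)+(68/9))/200000 = 17/288000 rad
Load 3 — uniform load w=14 kN/m over full span:
  θ_3 = -w(L³-6Lx²+4x³)/(24EI) = -14·(8³-6·8·2²+4·2³)/(24·200000) = -77/75000 rad
Superposition: θ = Σ θ_i = -7183/7200000 rad ≈ -0.000998 rad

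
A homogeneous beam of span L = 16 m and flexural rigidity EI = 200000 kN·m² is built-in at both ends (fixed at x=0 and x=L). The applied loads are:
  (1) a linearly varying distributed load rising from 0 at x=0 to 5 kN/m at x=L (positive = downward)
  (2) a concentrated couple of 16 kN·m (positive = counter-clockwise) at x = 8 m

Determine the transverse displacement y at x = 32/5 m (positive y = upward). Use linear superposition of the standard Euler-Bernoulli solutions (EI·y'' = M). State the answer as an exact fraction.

Load 1 — triangular load w₀=5 kN/m (0→w₀ over full span):
  y_1 = -w₀x²(L-x)²(x+2L)/(120LEI) = -5·(32/5)²·(16-(32/5))²·((32/5)+2·16)/(120·16·200000) = -18432/9765625 m
Load 2 — applied couple M₀=16 kN·m at a=8 m (b=L-a=8):
  y_2 = (R_Ax³/6 - M_Ax²/2)/EI  [x≤a] with R_A=3/2, M_A=4 = ((3/2)·(32/5)³/6 - 4·(32/5)²/2)/200000 = -32/390625 m
Superposition: y = Σ y_i = -19232/9765625 m ≈ -0.001969 m

y(32/5) = -19232/9765625 m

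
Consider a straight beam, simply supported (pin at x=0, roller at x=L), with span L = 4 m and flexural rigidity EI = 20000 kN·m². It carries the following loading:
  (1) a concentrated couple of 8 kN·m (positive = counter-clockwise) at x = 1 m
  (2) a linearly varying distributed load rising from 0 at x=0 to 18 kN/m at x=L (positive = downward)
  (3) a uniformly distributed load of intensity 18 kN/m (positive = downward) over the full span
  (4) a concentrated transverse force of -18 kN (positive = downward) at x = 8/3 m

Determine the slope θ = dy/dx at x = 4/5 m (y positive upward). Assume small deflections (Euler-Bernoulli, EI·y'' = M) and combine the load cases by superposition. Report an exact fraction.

Load 1 — applied couple M₀=8 kN·m at a=1 m (b=L-a=3):
  θ_1 = (M₀x²/(2L)+C₁)/EI  [x≤a] with C₁=M₀(3b²-L²)/(6L)=11/3 = (8·(4/5)²/(2·4)+(11/3))/20000 = 323/1500000 rad
Load 2 — triangular load w₀=18 kN/m (0→w₀ over full span):
  θ_2 = -w₀(7L⁴-30L²x²+15x⁴)/(360LEI) = -18·(7·4⁴-30·4²·(4/5)²+15·(4/5)⁴)/(360·4·20000) = -364/390625 rad
Load 3 — uniform load w=18 kN/m over full span:
  θ_3 = -w(L³-6Lx²+4x³)/(24EI) = -18·(4³-6·4·(4/5)²+4·(4/5)³)/(24·20000) = -297/156250 rad
Load 4 — point force P=-18 kN at a=8/3 m (b=L-a=4/3):
  θ_4 = -Pb(L²-b²-3x²)/(6LEI)  [x≤a] = -(-18)·(4/3)·(4²-(4/3)²-3·(4/5)²)/(6·4·20000) = 173/281250 rad
Superposition: θ = Σ θ_i = -225247/112500000 rad ≈ -0.002002 rad

θ(4/5) = -225247/112500000 rad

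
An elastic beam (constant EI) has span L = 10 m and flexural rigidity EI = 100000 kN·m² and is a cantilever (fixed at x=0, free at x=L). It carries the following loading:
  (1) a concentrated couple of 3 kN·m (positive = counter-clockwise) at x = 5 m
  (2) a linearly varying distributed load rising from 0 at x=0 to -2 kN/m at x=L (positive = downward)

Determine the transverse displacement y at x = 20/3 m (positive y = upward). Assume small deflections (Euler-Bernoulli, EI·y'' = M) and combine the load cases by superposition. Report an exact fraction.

y(20/3) = 2501/233280 m

Load 1 — applied couple M₀=3 kN·m at a=5 m (b=L-a=5):
  y_1 = M₀a(2x-a)/(2EI)  [x>a] = 3·5·(2·(20/3)-5)/(2·100000) = 1/1600 m
Load 2 — triangular load w₀=-2 kN/m (0→w₀ over full span):
  y_2 = (w₀Lx³/12-w₀L²x²/6-w₀x⁵/(120L))/EI = ((-2)·10·(20/3)³/12-(-2)·10²·(20/3)²/6-(-2)·(20/3)⁵/(120·10))/100000 = 184/18225 m
Superposition: y = Σ y_i = 2501/233280 m ≈ 0.010721 m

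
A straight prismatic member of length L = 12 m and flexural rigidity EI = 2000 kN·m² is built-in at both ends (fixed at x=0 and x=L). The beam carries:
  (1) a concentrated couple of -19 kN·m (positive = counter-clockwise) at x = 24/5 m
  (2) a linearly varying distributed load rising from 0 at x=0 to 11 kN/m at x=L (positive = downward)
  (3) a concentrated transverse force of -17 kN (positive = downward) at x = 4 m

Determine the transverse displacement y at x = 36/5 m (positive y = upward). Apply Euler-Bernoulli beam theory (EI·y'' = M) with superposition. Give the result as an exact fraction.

Load 1 — applied couple M₀=-19 kN·m at a=24/5 m (b=L-a=36/5):
  y_1 = (R_Ax³/6 - M_Ax²/2 - M₀(x-a)²/2)/EI  [x>a] with R_A=-57/25, M_A=-57/25 = ((-57/25)·(36/5)³/6 - (-57/25)·(36/5)²/2 - (-19)·((36/5)-(24/5))²/2)/2000 = -5472/390625 m
Load 2 — triangular load w₀=11 kN/m (0→w₀ over full span):
  y_2 = -w₀x²(L-x)²(x+2L)/(120LEI) = -11·(36/5)²·(12-(36/5))²·((36/5)+2·12)/(120·12·2000) = -277992/1953125 m
Load 3 — point force P=-17 kN at a=4 m (b=L-a=8):
  y_3 = -Pa²(L-x)²(3bL-(3b+a)(L-x))/(6L³EI)  [x>a] = -(-17)·4²·(12-(36/5))²·(3·8·12-(3·8+4)·(12-(36/5)))/(6·12³·2000) = 2176/46875 m
Superposition: y = Σ y_i = -644056/5859375 m ≈ -0.109919 m

y(36/5) = -644056/5859375 m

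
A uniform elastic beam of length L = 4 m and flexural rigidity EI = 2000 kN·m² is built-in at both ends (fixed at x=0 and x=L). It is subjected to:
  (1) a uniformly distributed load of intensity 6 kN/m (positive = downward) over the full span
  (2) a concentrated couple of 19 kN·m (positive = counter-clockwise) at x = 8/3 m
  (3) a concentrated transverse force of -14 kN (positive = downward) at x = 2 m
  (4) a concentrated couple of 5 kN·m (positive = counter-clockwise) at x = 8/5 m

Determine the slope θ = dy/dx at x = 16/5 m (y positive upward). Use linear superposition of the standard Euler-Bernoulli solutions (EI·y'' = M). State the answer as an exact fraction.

Load 1 — uniform load w=6 kN/m over full span:
  θ_1 = -wx(L-x)(L-2x)/(12EI) = -6·(16/5)·(4-(16/5))·(4-2·(16/5))/(12·2000) = 24/15625 rad
Load 2 — applied couple M₀=19 kN·m at a=8/3 m (b=L-a=4/3):
  θ_2 = (R_Ax²/2 - M_Ax - M₀(x-a))/EI  [x>a] with R_A=19/3, M_A=19/3 = ((19/3)·(16/5)²/2 - (19/3)·(16/5) - 19·((16/5)-(8/3)))/2000 = 19/18750 rad
Load 3 — point force P=-14 kN at a=2 m (b=L-a=2):
  θ_3 = Pa²(L-x)(2bL-(3b+a)(L-x))/(2L³EI)  [x>a] = (-14)·2²·(4-(16/5))·(2·2·4-(3·2+2)·(4-(16/5)))/(2·4³·2000) = -21/12500 rad
Load 4 — applied couple M₀=5 kN·m at a=8/5 m (b=L-a=12/5):
  θ_4 = (R_Ax²/2 - M_Ax - M₀(x-a))/EI  [x>a] with R_A=9/5, M_A=3/5 = ((9/5)·(16/5)²/2 - (3/5)·(16/5) - 5·((16/5)-(8/5)))/2000 = -11/31250 rad
Superposition: θ = Σ θ_i = 97/187500 rad ≈ 0.000517 rad

θ(16/5) = 97/187500 rad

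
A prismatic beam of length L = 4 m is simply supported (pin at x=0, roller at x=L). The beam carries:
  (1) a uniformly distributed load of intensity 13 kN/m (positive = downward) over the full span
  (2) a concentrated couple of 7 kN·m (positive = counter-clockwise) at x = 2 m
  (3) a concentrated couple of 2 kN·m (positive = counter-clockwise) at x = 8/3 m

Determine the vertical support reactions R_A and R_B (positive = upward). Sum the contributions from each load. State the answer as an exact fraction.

Load 1 — uniform load w=13 kN/m over full span:
  R_A = wL/2 = 13·4/2 = 26 kN
  R_B = wL/2 = 13·4/2 = 26 kN
Load 2 — applied couple M₀=7 kN·m at a=2 m (b=L-a=2):
  R_A = M₀/L = 7/4 kN
  R_B = -M₀/L = -7/4 kN
Load 3 — applied couple M₀=2 kN·m at a=8/3 m (b=L-a=4/3):
  R_A = M₀/L = 2/4 = 1/2 kN
  R_B = -M₀/L = -2/4 = -1/2 kN
Superposition: R_A = 113/4 kN, R_B = 95/4 kN

R_A = 113/4 kN, R_B = 95/4 kN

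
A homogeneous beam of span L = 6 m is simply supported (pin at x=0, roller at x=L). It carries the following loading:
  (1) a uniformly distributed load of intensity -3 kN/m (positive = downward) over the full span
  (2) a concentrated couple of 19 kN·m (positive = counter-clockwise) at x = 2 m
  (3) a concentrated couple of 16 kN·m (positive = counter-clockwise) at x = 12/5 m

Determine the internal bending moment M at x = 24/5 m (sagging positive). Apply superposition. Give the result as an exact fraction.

M(24/5) = -391/25 kN·m

Load 1 — uniform load w=-3 kN/m over full span:
  M_1 = wx(L-x)/2 = (-3)·(24/5)·(6-(24/5))/2 = -216/25 kN·m
Load 2 — applied couple M₀=19 kN·m at a=2 m (b=L-a=4):
  M_2 = M₀x/L - M₀  [x>a] = 19·(24/5)/6 - 19 = -19/5 kN·m
Load 3 — applied couple M₀=16 kN·m at a=12/5 m (b=L-a=18/5):
  M_3 = M₀x/L - M₀  [x>a] = 16·(24/5)/6 - 16 = -16/5 kN·m
Superposition: M = Σ M_i = -391/25 kN·m ≈ -15.640000 kN·m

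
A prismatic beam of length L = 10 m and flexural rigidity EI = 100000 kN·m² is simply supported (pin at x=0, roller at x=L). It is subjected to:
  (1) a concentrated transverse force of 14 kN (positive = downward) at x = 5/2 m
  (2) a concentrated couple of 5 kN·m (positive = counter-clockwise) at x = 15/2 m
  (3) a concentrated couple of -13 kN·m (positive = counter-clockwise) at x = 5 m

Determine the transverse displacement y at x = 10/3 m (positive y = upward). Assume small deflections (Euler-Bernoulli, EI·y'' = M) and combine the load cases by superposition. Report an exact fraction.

y(10/3) = -1043/518400 m

Load 1 — point force P=14 kN at a=5/2 m (b=L-a=15/2):
  y_1 = -Pa(L-x)(2Lx-a²-x²)/(6LEI)  [x>a] = -14·(5/2)·(10-(10/3))·(2·10·(10/3)-(5/2)²-(10/3)²)/(6·10·100000) = -497/259200 m
Load 2 — applied couple M₀=5 kN·m at a=15/2 m (b=L-a=5/2):
  y_2 = (M₀x³/(6L)+C₁x)/EI  [x≤a] with C₁=M₀(3b²-L²)/(6L)=-325/48 = (5·(10/3)³/(6·10)+(-325/48)·(10/3))/100000 = -101/518400 m
Load 3 — applied couple M₀=-13 kN·m at a=5 m (b=L-a=5):
  y_3 = (M₀x³/(6L)+C₁x)/EI  [x≤a] with C₁=M₀(3b²-L²)/(6L)=65/12 = ((-13)·(10/3)³/(6·10)+(65/12)·(10/3))/100000 = 13/129600 m
Superposition: y = Σ y_i = -1043/518400 m ≈ -0.002012 m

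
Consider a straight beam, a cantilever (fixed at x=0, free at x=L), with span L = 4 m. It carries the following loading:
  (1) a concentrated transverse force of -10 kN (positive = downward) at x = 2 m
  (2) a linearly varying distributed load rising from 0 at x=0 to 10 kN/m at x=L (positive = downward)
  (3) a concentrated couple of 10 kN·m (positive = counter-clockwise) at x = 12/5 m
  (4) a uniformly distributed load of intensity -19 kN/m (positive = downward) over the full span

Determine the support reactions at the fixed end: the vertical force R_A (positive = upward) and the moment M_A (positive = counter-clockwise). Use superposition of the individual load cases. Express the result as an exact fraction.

R_A = -66 kN, M_A = -386/3 kN·m

Load 1 — point force P=-10 kN at a=2 m (b=L-a=2):
  R_A = P = (-10) = -10 kN
  M_A = Pa = (-10)·2 = -20 kN·m
Load 2 — triangular load w₀=10 kN/m (0→w₀ over full span):
  R_A = w₀L/2 = 10·4/2 = 20 kN
  M_A = w₀L²/3 = 10·4²/3 = 160/3 kN·m
Load 3 — applied couple M₀=10 kN·m at a=12/5 m (b=L-a=8/5):
  R_A = 0 kN
  M_A = -M₀ = -10 kN·m
Load 4 — uniform load w=-19 kN/m over full span:
  R_A = wL = (-19)·4 = -76 kN
  M_A = wL²/2 = (-19)·4²/2 = -152 kN·m
Superposition: R_A = -66 kN, M_A = -386/3 kN·m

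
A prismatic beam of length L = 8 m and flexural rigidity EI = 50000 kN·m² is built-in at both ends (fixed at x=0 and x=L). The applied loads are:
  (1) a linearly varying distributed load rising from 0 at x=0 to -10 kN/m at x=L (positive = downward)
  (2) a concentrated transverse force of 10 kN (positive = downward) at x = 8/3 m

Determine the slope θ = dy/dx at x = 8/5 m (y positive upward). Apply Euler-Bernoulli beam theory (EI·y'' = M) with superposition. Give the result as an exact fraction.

Load 1 — triangular load w₀=-10 kN/m (0→w₀ over full span):
  θ_1 = -w₀(2x(L-x)(L-2x)(x+2L)+x²(L-x)²)/(120LEI) = -(-10)·(2·(8/5)·(8-(8/5))·(8-2·(8/5))·((8/5)+2·8)+(8/5)²·(8-(8/5))²)/(120·8·50000) = 448/1171875 rad
Load 2 — point force P=10 kN at a=8/3 m (b=L-a=16/3):
  θ_2 = -Pb²x(2aL-(3a+b)x)/(2L³EI)  [x≤a] = -10·(16/3)²·(8/5)·(2·(8/3)·8-(3·(8/3)+(16/3))·(8/5))/(2·8³·50000) = -16/84375 rad
Superposition: θ = Σ θ_i = 2032/10546875 rad ≈ 0.000193 rad

θ(8/5) = 2032/10546875 rad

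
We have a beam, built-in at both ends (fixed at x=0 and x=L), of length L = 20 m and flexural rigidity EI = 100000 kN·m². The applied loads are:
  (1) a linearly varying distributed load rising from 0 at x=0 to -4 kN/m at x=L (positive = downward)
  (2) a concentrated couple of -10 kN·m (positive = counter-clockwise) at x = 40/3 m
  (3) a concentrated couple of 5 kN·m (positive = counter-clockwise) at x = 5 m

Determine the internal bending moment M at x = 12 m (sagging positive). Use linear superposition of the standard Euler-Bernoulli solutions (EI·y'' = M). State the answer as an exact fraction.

M(12) = -9221/240 kN·m

Load 1 — triangular load w₀=-4 kN/m (0→w₀ over full span):
  M_1 = 3w₀Lx/20 - w₀L²/30 - w₀x³/(6L) = 3·(-4)·20·12/20 - (-4)·20²/30 - (-4)·12³/(6·20) = -496/15 kN·m
Load 2 — applied couple M₀=-10 kN·m at a=40/3 m (b=L-a=20/3):
  M_2 = R_Ax - M_A  [x≤a] with R_A=-2/3, M_A=-10/3 = (-2/3)·12 - (-10/3) = -14/3 kN·m
Load 3 — applied couple M₀=5 kN·m at a=5 m (b=L-a=15):
  M_3 = R_Ax - M_A - M₀  [x>a] with R_A=9/32, M_A=-15/16 = (9/32)·12 - (-15/16) - 5 = -11/16 kN·m
Superposition: M = Σ M_i = -9221/240 kN·m ≈ -38.420833 kN·m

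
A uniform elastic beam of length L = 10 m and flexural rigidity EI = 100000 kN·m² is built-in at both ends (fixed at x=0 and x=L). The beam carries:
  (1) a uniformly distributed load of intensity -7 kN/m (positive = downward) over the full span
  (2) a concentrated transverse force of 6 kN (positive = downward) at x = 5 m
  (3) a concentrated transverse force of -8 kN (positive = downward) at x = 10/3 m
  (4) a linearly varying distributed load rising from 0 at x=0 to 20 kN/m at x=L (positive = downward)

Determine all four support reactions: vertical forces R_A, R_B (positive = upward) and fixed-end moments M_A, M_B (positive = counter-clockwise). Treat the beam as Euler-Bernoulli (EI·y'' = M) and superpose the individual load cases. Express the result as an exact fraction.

R_A = -214/27 kN, M_A = 215/54 kN·m, R_B = 970/27 kN, M_B = -2335/54 kN·m

Load 1 — uniform load w=-7 kN/m over full span:
  R_A = wL/2 = (-7)·10/2 = -35 kN
  M_A = wL²/12 = (-7)·10²/12 = -175/3 kN·m
  R_B = wL/2 = (-7)·10/2 = -35 kN
  M_B = -wL²/12 = -(-7)·10²/12 = 175/3 kN·m
Load 2 — point force P=6 kN at a=5 m (b=L-a=5):
  R_A = Pb²(3a+b)/L³ = 6·5²·(3·5+5)/10³ = 3 kN
  M_A = Pab²/L² = 6·5·5²/10² = 15/2 kN·m
  R_B = Pa²(a+3b)/L³ = 6·5²·(5+3·5)/10³ = 3 kN
  M_B = -Pa²b/L² = -6·5²·5/10² = -15/2 kN·m
Load 3 — point force P=-8 kN at a=10/3 m (b=L-a=20/3):
  R_A = Pb²(3a+b)/L³ = (-8)·(20/3)²·(3·(10/3)+(20/3))/10³ = -160/27 kN
  M_A = Pab²/L² = (-8)·(10/3)·(20/3)²/10² = -320/27 kN·m
  R_B = Pa²(a+3b)/L³ = (-8)·(10/3)²·((10/3)+3·(20/3))/10³ = -56/27 kN
  M_B = -Pa²b/L² = -(-8)·(10/3)²·(20/3)/10² = 160/27 kN·m
Load 4 — triangular load w₀=20 kN/m (0→w₀ over full span):
  R_A = 3w₀L/20 = 3·20·10/20 = 30 kN
  M_A = w₀L²/30 = 20·10²/30 = 200/3 kN·m
  R_B = 7w₀L/20 = 7·20·10/20 = 70 kN
  M_B = -w₀L²/20 = -20·10²/20 = -100 kN·m
Superposition: R_A = -214/27 kN, M_A = 215/54 kN·m, R_B = 970/27 kN, M_B = -2335/54 kN·m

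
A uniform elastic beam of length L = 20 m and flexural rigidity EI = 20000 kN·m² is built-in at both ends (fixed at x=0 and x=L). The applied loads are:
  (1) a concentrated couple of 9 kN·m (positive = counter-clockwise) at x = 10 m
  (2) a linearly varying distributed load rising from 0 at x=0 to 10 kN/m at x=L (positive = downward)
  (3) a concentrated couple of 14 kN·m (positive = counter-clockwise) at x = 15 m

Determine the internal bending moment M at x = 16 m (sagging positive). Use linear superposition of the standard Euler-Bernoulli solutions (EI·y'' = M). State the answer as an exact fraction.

Load 1 — applied couple M₀=9 kN·m at a=10 m (b=L-a=10):
  M_1 = R_Ax - M_A - M₀  [x>a] with R_A=27/40, M_A=9/4 = (27/40)·16 - (9/4) - 9 = -9/20 kN·m
Load 2 — triangular load w₀=10 kN/m (0→w₀ over full span):
  M_2 = 3w₀Lx/20 - w₀L²/30 - w₀x³/(6L) = 3·10·20·16/20 - 10·20²/30 - 10·16³/(6·20) = 16/3 kN·m
Load 3 — applied couple M₀=14 kN·m at a=15 m (b=L-a=5):
  M_3 = R_Ax - M_A - M₀  [x>a] with R_A=63/80, M_A=35/8 = (63/80)·16 - (35/8) - 14 = -231/40 kN·m
Superposition: M = Σ M_i = -107/120 kN·m ≈ -0.891667 kN·m

M(16) = -107/120 kN·m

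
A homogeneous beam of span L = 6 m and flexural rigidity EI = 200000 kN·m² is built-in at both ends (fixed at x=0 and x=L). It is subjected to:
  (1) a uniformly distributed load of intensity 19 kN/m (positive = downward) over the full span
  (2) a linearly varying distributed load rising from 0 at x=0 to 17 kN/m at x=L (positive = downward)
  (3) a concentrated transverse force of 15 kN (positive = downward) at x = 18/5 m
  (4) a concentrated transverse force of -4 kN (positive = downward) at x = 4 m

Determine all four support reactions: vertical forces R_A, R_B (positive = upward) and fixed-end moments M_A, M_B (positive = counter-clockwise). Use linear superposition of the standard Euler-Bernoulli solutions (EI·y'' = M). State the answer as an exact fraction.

Load 1 — uniform load w=19 kN/m over full span:
  R_A = wL/2 = 19·6/2 = 57 kN
  M_A = wL²/12 = 19·6²/12 = 57 kN·m
  R_B = wL/2 = 19·6/2 = 57 kN
  M_B = -wL²/12 = -19·6²/12 = -57 kN·m
Load 2 — triangular load w₀=17 kN/m (0→w₀ over full span):
  R_A = 3w₀L/20 = 3·17·6/20 = 153/10 kN
  M_A = w₀L²/30 = 17·6²/30 = 102/5 kN·m
  R_B = 7w₀L/20 = 7·17·6/20 = 357/10 kN
  M_B = -w₀L²/20 = -17·6²/20 = -153/5 kN·m
Load 3 — point force P=15 kN at a=18/5 m (b=L-a=12/5):
  R_A = Pb²(3a+b)/L³ = 15·(12/5)²·(3·(18/5)+(12/5))/6³ = 132/25 kN
  M_A = Pab²/L² = 15·(18/5)·(12/5)²/6² = 216/25 kN·m
  R_B = Pa²(a+3b)/L³ = 15·(18/5)²·((18/5)+3·(12/5))/6³ = 243/25 kN
  M_B = -Pa²b/L² = -15·(18/5)²·(12/5)/6² = -324/25 kN·m
Load 4 — point force P=-4 kN at a=4 m (b=L-a=2):
  R_A = Pb²(3a+b)/L³ = (-4)·2²·(3·4+2)/6³ = -28/27 kN
  M_A = Pab²/L² = (-4)·4·2²/6² = -16/9 kN·m
  R_B = Pa²(a+3b)/L³ = (-4)·4²·(4+3·2)/6³ = -80/27 kN
  M_B = -Pa²b/L² = -(-4)·4²·2/6² = 32/9 kN·m
Superposition: R_A = 103333/1350 kN, M_A = 18959/225 kN·m, R_B = 134267/1350 kN, M_B = -21826/225 kN·m

R_A = 103333/1350 kN, M_A = 18959/225 kN·m, R_B = 134267/1350 kN, M_B = -21826/225 kN·m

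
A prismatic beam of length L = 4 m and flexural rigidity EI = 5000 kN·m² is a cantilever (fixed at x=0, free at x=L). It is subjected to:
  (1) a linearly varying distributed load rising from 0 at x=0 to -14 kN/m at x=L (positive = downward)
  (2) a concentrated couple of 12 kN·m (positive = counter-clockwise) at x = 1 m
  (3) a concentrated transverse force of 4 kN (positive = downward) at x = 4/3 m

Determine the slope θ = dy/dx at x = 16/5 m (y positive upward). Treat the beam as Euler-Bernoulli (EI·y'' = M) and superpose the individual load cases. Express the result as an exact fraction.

Load 1 — triangular load w₀=-14 kN/m (0→w₀ over full span):
  θ_1 = (w₀Lx²/4-w₀L²x/3-w₀x⁴/(24L))/EI = ((-14)·4·(16/5)²/4-(-14)·4²·(16/5)/3-(-14)·(16/5)⁴/(24·4))/5000 = 25984/1171875 rad
Load 2 — applied couple M₀=12 kN·m at a=1 m (b=L-a=3):
  θ_2 = M₀a/EI  [x>a] = 12·1/5000 = 3/1250 rad
Load 3 — point force P=4 kN at a=4/3 m (b=L-a=8/3):
  θ_3 = -Pa²/(2EI)  [x>a] = -4·(4/3)²/(2·5000) = -4/5625 rad
Superposition: θ = Σ θ_i = 167779/7031250 rad ≈ 0.023862 rad

θ(16/5) = 167779/7031250 rad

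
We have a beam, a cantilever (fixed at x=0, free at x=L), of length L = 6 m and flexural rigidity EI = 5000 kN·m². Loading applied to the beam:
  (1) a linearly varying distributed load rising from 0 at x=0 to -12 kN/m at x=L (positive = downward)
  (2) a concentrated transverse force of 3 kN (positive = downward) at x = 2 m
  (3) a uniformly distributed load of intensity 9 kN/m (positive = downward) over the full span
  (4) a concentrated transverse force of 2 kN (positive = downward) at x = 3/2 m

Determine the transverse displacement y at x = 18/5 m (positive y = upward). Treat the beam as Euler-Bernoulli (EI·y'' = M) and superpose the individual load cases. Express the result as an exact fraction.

Load 1 — triangular load w₀=-12 kN/m (0→w₀ over full span):
  y_1 = (w₀Lx³/12-w₀L²x²/6-w₀x⁵/(120L))/EI = ((-12)·6·(18/5)³/12-(-12)·6²·(18/5)²/6-(-12)·(18/5)⁵/(120·6))/5000 = 1295433/9765625 m
Load 2 — point force P=3 kN at a=2 m (b=L-a=4):
  y_2 = -Pa²(3x-a)/(6EI)  [x>a] = -3·2²·(3·(18/5)-2)/(6·5000) = -11/3125 m
Load 3 — uniform load w=9 kN/m over full span:
  y_3 = -wx²(x²-4Lx+6L²)/(24EI) = -9·(18/5)²·((18/5)²-4·6·(18/5)+6·6²)/(24·5000) = -216513/1562500 m
Load 4 — point force P=2 kN at a=3/2 m (b=L-a=9/2):
  y_4 = -Pa²(3x-a)/(6EI)  [x>a] = -2·(3/2)²·(3·(18/5)-(3/2))/(6·5000) = -279/200000 m
Superposition: y = Σ y_i = -6769363/625000000 m ≈ -0.010831 m

y(18/5) = -6769363/625000000 m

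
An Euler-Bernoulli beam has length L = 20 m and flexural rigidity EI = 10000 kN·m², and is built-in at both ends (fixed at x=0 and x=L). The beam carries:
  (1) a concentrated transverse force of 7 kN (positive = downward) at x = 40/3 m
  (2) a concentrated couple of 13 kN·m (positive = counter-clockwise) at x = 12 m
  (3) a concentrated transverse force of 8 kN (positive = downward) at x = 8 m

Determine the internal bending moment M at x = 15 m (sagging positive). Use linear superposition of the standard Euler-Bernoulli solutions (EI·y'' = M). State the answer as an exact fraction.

M(15) = 106/135 kN·m

Load 1 — point force P=7 kN at a=40/3 m (b=L-a=20/3):
  M_1 = Pa²(a+3b)(L-x)/L³ - Pa²b/L²  [x>a] = 7·(40/3)²·((40/3)+3·(20/3))·(20-15)/20³ - 7·(40/3)²·(20/3)/20² = 140/27 kN·m
Load 2 — applied couple M₀=13 kN·m at a=12 m (b=L-a=8):
  M_2 = R_Ax - M_A - M₀  [x>a] with R_A=117/125, M_A=104/25 = (117/125)·15 - (104/25) - 13 = -78/25 kN·m
Load 3 — point force P=8 kN at a=8 m (b=L-a=12):
  M_3 = Pa²(a+3b)(L-x)/L³ - Pa²b/L²  [x>a] = 8·8²·(8+3·12)·(20-15)/20³ - 8·8²·12/20² = -32/25 kN·m
Superposition: M = Σ M_i = 106/135 kN·m ≈ 0.785185 kN·m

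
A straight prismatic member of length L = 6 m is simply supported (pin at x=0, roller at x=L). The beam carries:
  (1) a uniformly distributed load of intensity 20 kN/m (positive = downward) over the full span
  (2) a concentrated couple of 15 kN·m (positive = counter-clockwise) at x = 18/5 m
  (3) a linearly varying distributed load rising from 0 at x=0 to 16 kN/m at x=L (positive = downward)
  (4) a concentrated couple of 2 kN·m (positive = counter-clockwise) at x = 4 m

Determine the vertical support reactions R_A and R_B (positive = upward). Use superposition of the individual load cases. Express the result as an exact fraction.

R_A = 473/6 kN, R_B = 535/6 kN

Load 1 — uniform load w=20 kN/m over full span:
  R_A = wL/2 = 20·6/2 = 60 kN
  R_B = wL/2 = 20·6/2 = 60 kN
Load 2 — applied couple M₀=15 kN·m at a=18/5 m (b=L-a=12/5):
  R_A = M₀/L = 15/6 = 5/2 kN
  R_B = -M₀/L = -15/6 = -5/2 kN
Load 3 — triangular load w₀=16 kN/m (0→w₀ over full span):
  R_A = w₀L/6 = 16·6/6 = 16 kN
  R_B = w₀L/3 = 16·6/3 = 32 kN
Load 4 — applied couple M₀=2 kN·m at a=4 m (b=L-a=2):
  R_A = M₀/L = 2/6 = 1/3 kN
  R_B = -M₀/L = -2/6 = -1/3 kN
Superposition: R_A = 473/6 kN, R_B = 535/6 kN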